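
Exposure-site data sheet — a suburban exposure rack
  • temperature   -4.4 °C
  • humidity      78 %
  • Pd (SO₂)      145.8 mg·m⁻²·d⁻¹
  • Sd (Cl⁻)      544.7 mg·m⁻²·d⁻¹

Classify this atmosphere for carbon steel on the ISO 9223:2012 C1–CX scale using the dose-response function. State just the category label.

carbon steel: f(T) = +0.150·(T−10) [T≤10 °C] = -2.1600
  Pd branch = 1.77·Pd^0.52·e^(0.02·RH+f) = 12.96 μm/a
  Sd branch = 0.102·Sd^0.62·e^(0.033·RH+0.04·T) = 55.78 μm/a
  sum: 12.96 + 55.78 → r_corr = 68.74 μm/a
68.7 μm/a falls in (50, 80] for carbon steel → category C4

C4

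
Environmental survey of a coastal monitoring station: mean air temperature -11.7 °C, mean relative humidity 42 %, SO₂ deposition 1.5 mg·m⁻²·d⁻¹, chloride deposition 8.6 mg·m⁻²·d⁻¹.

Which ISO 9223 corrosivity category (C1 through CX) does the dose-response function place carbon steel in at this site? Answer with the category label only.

C1

carbon steel: temperature factor f = +0.150·(-21.7) = -3.2550
  Pd branch = 1.77·Pd^0.52·e^(0.02·RH+f) = 0.1953 μm/a
  Sd branch = 0.102·Sd^0.62·e^(0.033·RH+0.04·T) = 0.9698 μm/a
  r_corr = 0.1953 + 0.9698 = 1.165 μm/a
Category bounds: 0…1.3 μm/a bracket r_corr ⇒ C1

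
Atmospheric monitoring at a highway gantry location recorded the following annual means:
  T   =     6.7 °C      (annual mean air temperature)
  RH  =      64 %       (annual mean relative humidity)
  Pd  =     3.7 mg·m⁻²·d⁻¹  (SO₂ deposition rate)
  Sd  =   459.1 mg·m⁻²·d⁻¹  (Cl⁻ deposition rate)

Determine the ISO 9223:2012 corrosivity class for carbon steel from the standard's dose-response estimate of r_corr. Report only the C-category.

C4

carbon steel: temperature factor f = +0.150·(-3.3) = -0.4950
  SO₂ term: 1.77·3.7^0.52·exp(0.02·64-0.4950) = 7.662
  Cl⁻ term: 0.102·459.1^0.62·exp(0.033·64+0.04·6.7) = 49.27
  sum: 7.662 + 49.27 → r_corr = 56.93 μm/a
56.9 μm/a falls in (50, 80] for carbon steel → category C4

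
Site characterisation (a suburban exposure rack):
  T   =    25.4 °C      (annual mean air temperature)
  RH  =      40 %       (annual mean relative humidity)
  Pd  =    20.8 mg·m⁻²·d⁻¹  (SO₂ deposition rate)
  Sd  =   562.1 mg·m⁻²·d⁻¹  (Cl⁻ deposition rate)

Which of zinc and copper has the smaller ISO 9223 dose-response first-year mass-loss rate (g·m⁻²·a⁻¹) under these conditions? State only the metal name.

zinc: f(T) = -0.071·(T−10) [T>10 °C] = -1.0934
  SO₂ term: 0.0129·20.8^0.44·exp(0.046·40-1.0934) = 0.1035
  Sd branch = 0.0175·Sd^0.57·e^(0.008·RH+0.085·T) = 7.71 μm/a
  r_corr = 0.1035 + 7.71 = 7.813 μm/a
  mass loss = 7.813 μm/a × 7.14 g/cm³ = 55.79 g·m⁻²·a⁻¹
copper: T>10 °C ⇒ hinge -0.080·(25.4−10) = -1.2320
  SO₂ term: 0.0053·20.8^0.26·exp(0.059·40-1.2320) = 0.03605
  Cl⁻ term: 0.01025·562.1^0.27·exp(0.036·40+0.049·25.4) = 0.83
  r_corr = 0.03605 + 0.83 = 0.8661 μm/a
  mass loss = 0.8661 μm/a × 8.96 g/cm³ = 7.76 g·m⁻²·a⁻¹
Ordering by g·m⁻²·a⁻¹: zinc (55.8) > copper (7.76)

copper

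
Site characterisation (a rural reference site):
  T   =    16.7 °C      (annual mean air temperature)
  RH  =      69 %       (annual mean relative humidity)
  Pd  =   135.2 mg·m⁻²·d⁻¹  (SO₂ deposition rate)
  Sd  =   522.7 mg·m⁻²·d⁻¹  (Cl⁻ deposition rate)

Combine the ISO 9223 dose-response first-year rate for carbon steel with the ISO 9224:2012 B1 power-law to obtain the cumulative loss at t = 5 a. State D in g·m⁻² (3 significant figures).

carbon steel: temperature factor f = -0.054·(6.7) = -0.3618
  Pd branch = 1.77·Pd^0.52·e^(0.02·RH+f) = 62.85 μm/a
  Sd branch = 0.102·Sd^0.62·e^(0.033·RH+0.04·T) = 93.95 μm/a
  r_corr = 62.85 + 93.95 = 156.8 μm/a
Long-term exponent b (ISO 9224 Table 2, B1) = 0.523
  D(5) = 156.8 × 5^0.523 = 156.8 × 2.32 = 363.8 μm
  Mass loss = 363.8 μm × 7.85 g/cm³ = 2856 g·m⁻²

D(5) = 2.86e+03 g·m⁻²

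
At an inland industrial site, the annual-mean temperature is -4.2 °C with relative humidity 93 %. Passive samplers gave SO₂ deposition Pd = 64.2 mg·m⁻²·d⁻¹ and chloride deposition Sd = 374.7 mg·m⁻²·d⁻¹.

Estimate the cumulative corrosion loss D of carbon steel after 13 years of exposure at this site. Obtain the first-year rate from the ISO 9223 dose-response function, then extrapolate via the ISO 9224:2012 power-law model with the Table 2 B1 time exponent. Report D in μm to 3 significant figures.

carbon steel: temperature factor f = +0.150·(-14.2) = -2.1300
  Pd branch = 1.77·Pd^0.52·e^(0.02·RH+f) = 11.77 μm/a
  Sd branch = 0.102·Sd^0.62·e^(0.033·RH+0.04·T) = 73.14 μm/a
  r_corr = 11.77 + 73.14 = 84.91 μm/a
ISO 9224: D(t) = r_corr · t^b with b = 0.523 (carbon steel, B1)
  D(13) = 84.91 × 13^0.523 = 84.91 × 3.825 = 324.7 μm

D(13) = 325 μm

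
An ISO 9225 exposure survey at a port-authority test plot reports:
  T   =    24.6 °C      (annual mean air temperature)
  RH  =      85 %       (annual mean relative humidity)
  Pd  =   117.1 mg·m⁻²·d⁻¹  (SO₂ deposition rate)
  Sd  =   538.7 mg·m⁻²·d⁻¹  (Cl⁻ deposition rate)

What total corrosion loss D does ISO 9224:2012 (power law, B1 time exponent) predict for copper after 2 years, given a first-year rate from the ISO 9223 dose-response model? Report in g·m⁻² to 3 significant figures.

D(2) = 68.9 g·m⁻²

copper: temperature factor f = -0.080·(14.6) = -1.1680
  sulphur-dioxide contribution → 0.8567 μm/a
  chloride contribution → 3.987 μm/a
  total first-year rate 4.844 μm/a
Power-law: D(2) = r_corr · 2^0.667
  D(2) = 4.844 × 2^0.667 = 4.844 × 1.588 = 7.69 μm
  Mass loss = 7.69 μm × 8.96 g/cm³ = 68.91 g·m⁻²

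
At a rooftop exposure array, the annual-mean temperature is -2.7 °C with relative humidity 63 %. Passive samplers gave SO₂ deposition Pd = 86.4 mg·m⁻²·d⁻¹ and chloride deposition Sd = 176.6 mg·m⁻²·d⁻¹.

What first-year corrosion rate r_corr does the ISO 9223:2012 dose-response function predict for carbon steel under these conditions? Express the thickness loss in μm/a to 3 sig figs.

carbon steel: f(T) = +0.150·(T−10) [T≤10 °C] = -1.9050
  Pd branch = 1.77·Pd^0.52·e^(0.02·RH+f) = 9.437 μm/a
  Sd branch = 0.102·Sd^0.62·e^(0.033·RH+0.04·T) = 18.1 μm/a
  sum: 9.437 + 18.1 → r_corr = 27.54 μm/a

r_corr = 27.5 μm/a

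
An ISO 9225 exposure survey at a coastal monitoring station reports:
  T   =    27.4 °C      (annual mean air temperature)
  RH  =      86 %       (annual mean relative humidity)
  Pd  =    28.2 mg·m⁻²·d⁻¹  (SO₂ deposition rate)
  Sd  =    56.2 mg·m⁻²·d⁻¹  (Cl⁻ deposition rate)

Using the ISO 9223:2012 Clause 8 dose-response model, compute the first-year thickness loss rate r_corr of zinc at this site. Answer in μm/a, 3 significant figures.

zinc: temperature factor f = -0.071·(17.4) = -1.2354
  sulphur-dioxide contribution → 0.8516 μm/a
  chloride contribution → 3.553 μm/a
  ⇒ r_corr(zinc) = 4.405 μm/a

r_corr = 4.41 μm/a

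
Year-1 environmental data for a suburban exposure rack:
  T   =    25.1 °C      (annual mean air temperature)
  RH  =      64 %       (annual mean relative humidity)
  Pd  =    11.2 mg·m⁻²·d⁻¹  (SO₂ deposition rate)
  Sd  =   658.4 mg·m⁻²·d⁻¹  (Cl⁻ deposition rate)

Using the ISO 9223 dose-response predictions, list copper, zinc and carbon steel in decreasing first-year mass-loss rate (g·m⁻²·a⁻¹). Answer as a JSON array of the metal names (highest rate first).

["carbon steel", "zinc", "copper"]

copper: T>10 °C ⇒ hinge -0.080·(25.1−10) = -1.2080
  SO₂ term: 0.0053·11.2^0.26·exp(0.059·64-1.2080) = 0.1295
  Cl⁻ term: 0.01025·658.4^0.27·exp(0.036·64+0.049·25.1) = 2.025
  sum: 0.1295 + 2.025 → r_corr = 2.155 μm/a
  mass loss = 2.155 μm/a × 8.96 g/cm³ = 19.31 g·m⁻²·a⁻¹
zinc: T>10 °C ⇒ hinge -0.071·(25.1−10) = -1.0721
  SO₂ term: 0.0129·11.2^0.44·exp(0.046·64-1.0721) = 0.2428
  Sd branch = 0.0175·Sd^0.57·e^(0.008·RH+0.085·T) = 9.966 μm/a
  sum: 0.2428 + 9.966 → r_corr = 10.21 μm/a
  mass loss = 10.21 μm/a × 7.14 g/cm³ = 72.89 g·m⁻²·a⁻¹
carbon steel: f(T) = -0.054·(T−10) [T>10 °C] = -0.8154
  Pd branch = 1.77·Pd^0.52·e^(0.02·RH+f) = 9.893 μm/a
  Sd branch = 0.102·Sd^0.62·e^(0.033·RH+0.04·T) = 128.6 μm/a
  sum: 9.893 + 128.6 → r_corr = 138.5 μm/a
  mass loss = 138.5 μm/a × 7.85 g/cm³ = 1087 g·m⁻²·a⁻¹
Ordering by g·m⁻²·a⁻¹: carbon steel (1090) > zinc (72.9) > copper (19.3)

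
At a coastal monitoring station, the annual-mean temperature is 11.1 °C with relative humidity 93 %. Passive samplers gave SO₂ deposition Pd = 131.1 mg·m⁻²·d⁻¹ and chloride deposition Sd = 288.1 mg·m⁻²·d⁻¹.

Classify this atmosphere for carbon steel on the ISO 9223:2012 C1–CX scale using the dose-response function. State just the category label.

CX

carbon steel: f(T) = -0.054·(T−10) [T>10 °C] = -0.0594
  Pd branch = 1.77·Pd^0.52·e^(0.02·RH+f) = 135.2 μm/a
  Cl⁻ term: 0.102·288.1^0.62·exp(0.033·93+0.04·11.1) = 114.6
  r_corr = 135.2 + 114.6 = 249.8 μm/a
250 μm/a falls in (200, 700] for carbon steel → category CX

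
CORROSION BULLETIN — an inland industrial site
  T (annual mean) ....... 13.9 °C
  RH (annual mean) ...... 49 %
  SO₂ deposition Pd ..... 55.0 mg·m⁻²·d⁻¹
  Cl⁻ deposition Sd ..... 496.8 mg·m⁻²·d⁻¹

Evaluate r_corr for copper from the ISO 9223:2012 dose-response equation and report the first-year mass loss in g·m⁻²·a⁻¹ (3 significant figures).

copper: T>10 °C ⇒ hinge -0.080·(13.9−10) = -0.3120
  SO₂ term: 0.0053·55.0^0.26·exp(0.059·49-0.3120) = 0.1981
  Sd branch = 0.01025·Sd^0.27·e^(0.036·RH+0.049·T) = 0.6318 μm/a
  r_corr = 0.1981 + 0.6318 = 0.8299 μm/a
Convert to mass loss: 0.8299 μm/a × 8.96 g/cm³ = 7.436 g·m⁻²·a⁻¹

r_corr = 7.44 g·m⁻²·a⁻¹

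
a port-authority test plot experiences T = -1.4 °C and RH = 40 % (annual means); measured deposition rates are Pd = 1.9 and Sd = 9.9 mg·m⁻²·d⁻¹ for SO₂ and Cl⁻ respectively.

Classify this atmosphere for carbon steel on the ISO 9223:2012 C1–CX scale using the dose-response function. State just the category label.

C2

carbon steel: T≤10 °C ⇒ hinge +0.150·(-1.4−10) = -1.7100
  Pd branch = 1.77·Pd^0.52·e^(0.02·RH+f) = 0.9948 μm/a
  Cl⁻ term: 0.102·9.9^0.62·exp(0.033·40+0.04·-1.4) = 1.496
  sum: 0.9948 + 1.496 → r_corr = 2.49 μm/a
Category bounds: 1.3…25 μm/a bracket r_corr ⇒ C2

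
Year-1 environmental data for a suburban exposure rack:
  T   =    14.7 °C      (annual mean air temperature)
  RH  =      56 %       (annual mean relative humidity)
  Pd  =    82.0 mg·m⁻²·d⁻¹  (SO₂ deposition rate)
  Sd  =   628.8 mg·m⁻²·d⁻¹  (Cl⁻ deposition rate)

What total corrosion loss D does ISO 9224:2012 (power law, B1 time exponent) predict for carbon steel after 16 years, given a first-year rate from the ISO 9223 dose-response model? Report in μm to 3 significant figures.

D(16) = 447 μm

carbon steel: f(T) = -0.054·(T−10) [T>10 °C] = -0.2538
  SO₂ term: 1.77·82.0^0.52·exp(0.02·56-0.2538) = 41.62
  Sd branch = 0.102·Sd^0.62·e^(0.033·RH+0.04·T) = 63.33 μm/a
  sum: 41.62 + 63.33 → r_corr = 105 μm/a
Power-law: D(16) = r_corr · 16^0.523
  D(16) = 105 × 16^0.523 = 105 × 4.263 = 447.5 μm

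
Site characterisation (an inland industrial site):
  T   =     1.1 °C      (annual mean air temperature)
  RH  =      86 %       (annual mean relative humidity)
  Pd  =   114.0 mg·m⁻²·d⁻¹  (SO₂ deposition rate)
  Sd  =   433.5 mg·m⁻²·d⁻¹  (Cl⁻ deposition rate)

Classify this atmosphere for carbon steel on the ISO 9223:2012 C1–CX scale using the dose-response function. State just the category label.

C5

carbon steel: f(T) = +0.150·(T−10) [T≤10 °C] = -1.3350
  sulphur-dioxide contribution → 30.53 μm/a
  chloride contribution → 78.55 μm/a
  ⇒ r_corr(carbon steel) = 109.1 μm/a
ISO 9223 Table 2 (carbon steel): 80 < 109 ≤ 200 μm/a ⇒ C5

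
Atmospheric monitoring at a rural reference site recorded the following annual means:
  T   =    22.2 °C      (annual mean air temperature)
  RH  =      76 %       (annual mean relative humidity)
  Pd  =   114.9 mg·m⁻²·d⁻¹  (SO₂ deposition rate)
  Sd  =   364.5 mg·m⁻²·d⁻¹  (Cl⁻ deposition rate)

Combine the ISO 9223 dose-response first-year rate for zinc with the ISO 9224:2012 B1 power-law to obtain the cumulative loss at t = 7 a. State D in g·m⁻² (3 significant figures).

D(7) = 263 g·m⁻²

zinc: T>10 °C ⇒ hinge -0.071·(22.2−10) = -0.8662
  Pd branch = 0.0129·Pd^0.44·e^(0.046·RH+f) = 1.443 μm/a
  Cl⁻ term: 0.0175·364.5^0.57·exp(0.008·76+0.085·22.2) = 6.12
  r_corr = 1.443 + 6.12 = 7.563 μm/a
Power-law: D(7) = r_corr · 7^0.813
  D(7) = 7.563 × 7^0.813 = 7.563 × 4.865 = 36.79 μm
  Mass loss = 36.79 μm × 7.14 g/cm³ = 262.7 g·m⁻²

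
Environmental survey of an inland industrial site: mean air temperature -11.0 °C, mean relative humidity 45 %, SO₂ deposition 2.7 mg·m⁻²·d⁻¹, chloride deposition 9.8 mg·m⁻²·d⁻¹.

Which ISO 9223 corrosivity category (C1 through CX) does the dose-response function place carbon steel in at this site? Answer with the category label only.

carbon steel: f(T) = +0.150·(T−10) [T≤10 °C] = -3.1500
  sulphur-dioxide contribution → 0.3127 μm/a
  chloride contribution → 1.194 μm/a
  total first-year rate 1.507 μm/a
1.51 μm/a falls in (1.3, 25] for carbon steel → category C2

C2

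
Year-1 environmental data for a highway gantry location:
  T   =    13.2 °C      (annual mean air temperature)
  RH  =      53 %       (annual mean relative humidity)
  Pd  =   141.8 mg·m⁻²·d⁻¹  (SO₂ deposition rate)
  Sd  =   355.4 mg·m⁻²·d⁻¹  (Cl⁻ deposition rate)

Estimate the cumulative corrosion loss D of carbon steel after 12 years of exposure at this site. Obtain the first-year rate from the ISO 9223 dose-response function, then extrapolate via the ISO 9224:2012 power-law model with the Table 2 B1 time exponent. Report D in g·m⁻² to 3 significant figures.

carbon steel: f(T) = -0.054·(T−10) [T>10 °C] = -0.1728
  sulphur-dioxide contribution → 56.51 μm/a
  chloride contribution → 37.93 μm/a
  ⇒ r_corr(carbon steel) = 94.44 μm/a
Power-law: D(12) = r_corr · 12^0.523
  D(12) = 94.44 × 12^0.523 = 94.44 × 3.668 = 346.4 μm
  Mass loss = 346.4 μm × 7.85 g/cm³ = 2719 g·m⁻²

D(12) = 2.72e+03 g·m⁻²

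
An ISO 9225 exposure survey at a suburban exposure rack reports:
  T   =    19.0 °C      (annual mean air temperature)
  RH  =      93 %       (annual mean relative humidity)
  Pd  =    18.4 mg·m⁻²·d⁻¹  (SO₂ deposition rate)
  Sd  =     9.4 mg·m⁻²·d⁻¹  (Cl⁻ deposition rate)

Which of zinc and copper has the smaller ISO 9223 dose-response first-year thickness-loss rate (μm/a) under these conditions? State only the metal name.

zinc: f(T) = -0.071·(T−10) [T>10 °C] = -0.6390
  Pd branch = 0.0129·Pd^0.44·e^(0.046·RH+f) = 1.768 μm/a
  Sd branch = 0.0175·Sd^0.57·e^(0.008·RH+0.085·T) = 0.6641 μm/a
  r_corr = 1.768 + 0.6641 = 2.432 μm/a
copper: temperature factor f = -0.080·(9.0) = -0.7200
  SO₂ term: 0.0053·18.4^0.26·exp(0.059·93-0.7200) = 1.329
  Sd branch = 0.01025·Sd^0.27·e^(0.036·RH+0.049·T) = 1.355 μm/a
  sum: 1.329 + 1.355 → r_corr = 2.683 μm/a
Ordering by μm/a: copper (2.68) > zinc (2.43)

zinc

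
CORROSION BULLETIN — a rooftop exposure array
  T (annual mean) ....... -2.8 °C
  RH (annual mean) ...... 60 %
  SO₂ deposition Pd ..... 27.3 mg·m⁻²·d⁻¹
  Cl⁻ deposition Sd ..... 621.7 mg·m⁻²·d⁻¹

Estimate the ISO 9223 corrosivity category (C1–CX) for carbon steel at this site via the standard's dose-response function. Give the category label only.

C3

carbon steel: T≤10 °C ⇒ hinge +0.150·(-2.8−10) = -1.9200
  SO₂ term: 1.77·27.3^0.52·exp(0.02·60-1.9200) = 4.809
  Cl⁻ term: 0.102·621.7^0.62·exp(0.033·60+0.04·-2.8) = 35.64
  r_corr = 4.809 + 35.64 = 40.44 μm/a
ISO 9223 Table 2 (carbon steel): 25 < 40.4 ≤ 50 μm/a ⇒ C3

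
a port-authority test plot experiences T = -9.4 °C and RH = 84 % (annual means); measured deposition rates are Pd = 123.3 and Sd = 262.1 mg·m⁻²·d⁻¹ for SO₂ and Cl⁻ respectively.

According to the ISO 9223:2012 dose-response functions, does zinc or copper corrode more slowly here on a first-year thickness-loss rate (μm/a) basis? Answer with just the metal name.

zinc: T≤10 °C ⇒ hinge +0.038·(-9.4−10) = -0.7372
  sulphur-dioxide contribution → 2.447 μm/a
  chloride contribution → 0.3685 μm/a
  ⇒ r_corr(zinc) = 2.815 μm/a
copper: f(T) = +0.126·(T−10) [T≤10 °C] = -2.4444
  sulphur-dioxide contribution → 0.2284 μm/a
  chloride contribution → 0.5984 μm/a
  total first-year rate 0.8268 μm/a
Ordering by μm/a: zinc (2.82) > copper (0.827)

copper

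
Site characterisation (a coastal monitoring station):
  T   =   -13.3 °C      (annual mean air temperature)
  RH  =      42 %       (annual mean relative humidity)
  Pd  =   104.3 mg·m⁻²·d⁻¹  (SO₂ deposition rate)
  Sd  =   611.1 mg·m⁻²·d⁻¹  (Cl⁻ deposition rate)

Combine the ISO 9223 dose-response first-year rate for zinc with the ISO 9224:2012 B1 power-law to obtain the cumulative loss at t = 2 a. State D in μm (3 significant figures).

zinc: T≤10 °C ⇒ hinge +0.038·(-13.3−10) = -0.8854
  sulphur-dioxide contribution → 0.2839 μm/a
  chloride contribution → 0.3062 μm/a
  ⇒ r_corr(zinc) = 0.5902 μm/a
Long-term exponent b (ISO 9224 Table 2, B1) = 0.813
  D(2) = 0.5902 × 2^0.813 = 0.5902 × 1.757 = 1.037 μm

D(2) = 1.04 μm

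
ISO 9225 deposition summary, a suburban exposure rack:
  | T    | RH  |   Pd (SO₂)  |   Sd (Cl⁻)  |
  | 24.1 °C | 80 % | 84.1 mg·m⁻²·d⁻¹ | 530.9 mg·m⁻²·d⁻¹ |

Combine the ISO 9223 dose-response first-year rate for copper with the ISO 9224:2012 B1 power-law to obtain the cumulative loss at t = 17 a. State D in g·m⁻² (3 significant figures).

copper: temperature factor f = -0.080·(14.1) = -1.1280
  sulphur-dioxide contribution → 0.6091 μm/a
  chloride contribution → 3.237 μm/a
  ⇒ r_corr(copper) = 3.846 μm/a
Power-law: D(17) = r_corr · 17^0.667
  D(17) = 3.846 × 17^0.667 = 3.846 × 6.618 = 25.45 μm
  Mass loss = 25.45 μm × 8.96 g/cm³ = 228 g·m⁻²

D(17) = 228 g·m⁻²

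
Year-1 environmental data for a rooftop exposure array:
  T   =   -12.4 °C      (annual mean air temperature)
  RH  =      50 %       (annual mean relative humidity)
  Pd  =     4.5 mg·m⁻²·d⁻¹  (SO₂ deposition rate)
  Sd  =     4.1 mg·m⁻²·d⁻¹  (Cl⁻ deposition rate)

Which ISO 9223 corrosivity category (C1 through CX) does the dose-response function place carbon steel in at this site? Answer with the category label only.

C1

carbon steel: f(T) = +0.150·(T−10) [T≤10 °C] = -3.3600
  Pd branch = 1.77·Pd^0.52·e^(0.02·RH+f) = 0.3653 μm/a
  Cl⁻ term: 0.102·4.1^0.62·exp(0.033·50+0.04·-12.4) = 0.7757
  r_corr = 0.3653 + 0.7757 = 1.141 μm/a
Category bounds: 0…1.3 μm/a bracket r_corr ⇒ C1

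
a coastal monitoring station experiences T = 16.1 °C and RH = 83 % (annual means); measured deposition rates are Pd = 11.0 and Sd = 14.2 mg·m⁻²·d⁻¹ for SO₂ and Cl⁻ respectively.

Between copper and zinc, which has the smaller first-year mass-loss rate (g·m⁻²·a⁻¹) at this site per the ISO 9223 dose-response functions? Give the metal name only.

copper: temperature factor f = -0.080·(6.1) = -0.4880
  Pd branch = 0.0053·Pd^0.26·e^(0.059·RH+f) = 0.8125 μm/a
  Cl⁻ term: 0.01025·14.2^0.27·exp(0.036·83+0.049·16.1) = 0.9165
  r_corr = 0.8125 + 0.9165 = 1.729 μm/a
  mass loss = 1.729 μm/a × 8.96 g/cm³ = 15.49 g·m⁻²·a⁻¹
zinc: T>10 °C ⇒ hinge -0.071·(16.1−10) = -0.4331
  Pd branch = 0.0129·Pd^0.44·e^(0.046·RH+f) = 1.094 μm/a
  Cl⁻ term: 0.0175·14.2^0.57·exp(0.008·83+0.085·16.1) = 0.6061
  r_corr = 1.094 + 0.6061 = 1.7 μm/a
  mass loss = 1.7 μm/a × 7.14 g/cm³ = 12.14 g·m⁻²·a⁻¹
Ordering by g·m⁻²·a⁻¹: copper (15.5) > zinc (12.1)

zinc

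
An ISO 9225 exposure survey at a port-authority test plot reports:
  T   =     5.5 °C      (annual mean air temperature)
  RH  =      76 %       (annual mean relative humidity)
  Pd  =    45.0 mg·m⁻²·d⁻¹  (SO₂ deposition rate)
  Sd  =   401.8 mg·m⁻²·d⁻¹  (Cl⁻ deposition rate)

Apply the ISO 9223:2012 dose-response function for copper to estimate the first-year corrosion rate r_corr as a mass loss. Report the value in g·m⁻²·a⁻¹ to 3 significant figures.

copper: f(T) = +0.126·(T−10) [T≤10 °C] = -0.5670
  sulphur-dioxide contribution → 0.7165 μm/a
  chloride contribution → 1.045 μm/a
  total first-year rate 1.761 μm/a
Convert to mass loss: 1.761 μm/a × 8.96 g/cm³ = 15.78 g·m⁻²·a⁻¹

r_corr = 15.8 g·m⁻²·a⁻¹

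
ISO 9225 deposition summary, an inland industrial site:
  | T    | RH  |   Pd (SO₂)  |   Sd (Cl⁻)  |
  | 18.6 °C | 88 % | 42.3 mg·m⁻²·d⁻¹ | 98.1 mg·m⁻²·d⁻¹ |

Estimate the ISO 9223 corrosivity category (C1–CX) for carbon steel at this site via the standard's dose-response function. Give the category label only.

C5

carbon steel: temperature factor f = -0.054·(8.6) = -0.4644
  sulphur-dioxide contribution → 45.33 μm/a
  chloride contribution → 67.26 μm/a
  ⇒ r_corr(carbon steel) = 112.6 μm/a
ISO 9223 Table 2 (carbon steel): 80 < 113 ≤ 200 μm/a ⇒ C5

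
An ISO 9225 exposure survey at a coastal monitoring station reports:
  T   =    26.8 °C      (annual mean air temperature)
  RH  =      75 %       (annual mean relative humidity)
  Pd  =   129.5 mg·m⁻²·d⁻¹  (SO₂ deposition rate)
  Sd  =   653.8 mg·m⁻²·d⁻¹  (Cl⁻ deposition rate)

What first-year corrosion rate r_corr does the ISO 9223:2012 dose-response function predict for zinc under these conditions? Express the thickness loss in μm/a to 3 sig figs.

r_corr = 13.6 μm/a

zinc: T>10 °C ⇒ hinge -0.071·(26.8−10) = -1.1928
  Pd branch = 0.0129·Pd^0.44·e^(0.046·RH+f) = 1.048 μm/a
  Sd branch = 0.0175·Sd^0.57·e^(0.008·RH+0.085·T) = 12.52 μm/a
  r_corr = 1.048 + 12.52 = 13.57 μm/a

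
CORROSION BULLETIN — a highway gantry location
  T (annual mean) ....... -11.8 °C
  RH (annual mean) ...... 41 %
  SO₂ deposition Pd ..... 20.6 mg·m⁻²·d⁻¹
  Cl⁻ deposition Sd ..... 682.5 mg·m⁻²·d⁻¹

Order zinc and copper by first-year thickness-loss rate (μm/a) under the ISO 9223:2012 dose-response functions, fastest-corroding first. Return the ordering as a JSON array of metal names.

zinc: temperature factor f = +0.038·(-21.8) = -0.8284
  SO₂ term: 0.0129·20.6^0.44·exp(0.046·41-0.8284) = 0.1406
  Cl⁻ term: 0.0175·682.5^0.57·exp(0.008·41+0.085·-11.8) = 0.3676
  sum: 0.1406 + 0.3676 → r_corr = 0.5082 μm/a
copper: temperature factor f = +0.126·(-21.8) = -2.7468
  Pd branch = 0.0053·Pd^0.26·e^(0.059·RH+f) = 0.008385 μm/a
  Sd branch = 0.01025·Sd^0.27·e^(0.036·RH+0.049·T) = 0.1465 μm/a
  r_corr = 0.008385 + 0.1465 = 0.1549 μm/a
Ordering by μm/a: zinc (0.508) > copper (0.155)

["zinc", "copper"]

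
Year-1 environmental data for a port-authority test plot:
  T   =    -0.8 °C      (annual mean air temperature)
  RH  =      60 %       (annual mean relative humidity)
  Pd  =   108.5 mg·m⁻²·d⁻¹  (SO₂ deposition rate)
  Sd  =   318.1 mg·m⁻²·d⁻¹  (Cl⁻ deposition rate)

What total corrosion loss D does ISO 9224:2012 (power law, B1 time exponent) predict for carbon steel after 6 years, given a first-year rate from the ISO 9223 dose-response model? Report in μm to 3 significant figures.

D(6) = 99.0 μm

carbon steel: T≤10 °C ⇒ hinge +0.150·(-0.8−10) = -1.6200
  SO₂ term: 1.77·108.5^0.52·exp(0.02·60-1.6200) = 13.3
  Cl⁻ term: 0.102·318.1^0.62·exp(0.033·60+0.04·-0.8) = 25.48
  sum: 13.3 + 25.48 → r_corr = 38.78 μm/a
ISO 9224: D(t) = r_corr · t^b with b = 0.523 (carbon steel, B1)
  D(6) = 38.78 × 6^0.523 = 38.78 × 2.553 = 99 μm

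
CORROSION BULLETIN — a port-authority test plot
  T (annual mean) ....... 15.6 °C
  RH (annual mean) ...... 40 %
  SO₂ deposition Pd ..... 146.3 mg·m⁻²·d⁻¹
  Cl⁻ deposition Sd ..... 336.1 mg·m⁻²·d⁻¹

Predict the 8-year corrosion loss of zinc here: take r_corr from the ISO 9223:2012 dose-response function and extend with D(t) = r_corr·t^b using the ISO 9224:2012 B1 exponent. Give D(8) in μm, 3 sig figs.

D(8) = 16.2 μm

zinc: f(T) = -0.071·(T−10) [T>10 °C] = -0.3976
  sulphur-dioxide contribution → 0.4895 μm/a
  chloride contribution → 2.5 μm/a
  total first-year rate 2.99 μm/a
ISO 9224: D(t) = r_corr · t^b with b = 0.813 (zinc, B1)
  D(8) = 2.99 × 8^0.813 = 2.99 × 5.423 = 16.21 μm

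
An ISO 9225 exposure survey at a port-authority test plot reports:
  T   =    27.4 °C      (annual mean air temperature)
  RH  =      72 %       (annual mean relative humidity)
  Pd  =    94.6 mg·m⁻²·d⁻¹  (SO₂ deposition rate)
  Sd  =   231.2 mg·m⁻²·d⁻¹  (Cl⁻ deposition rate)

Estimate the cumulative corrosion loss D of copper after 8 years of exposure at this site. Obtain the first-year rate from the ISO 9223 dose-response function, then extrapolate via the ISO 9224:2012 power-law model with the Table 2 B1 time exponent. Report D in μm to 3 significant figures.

D(8) = 10.3 μm

copper: temperature factor f = -0.080·(17.4) = -1.3920
  Pd branch = 0.0053·Pd^0.26·e^(0.059·RH+f) = 0.3009 μm/a
  Cl⁻ term: 0.01025·231.2^0.27·exp(0.036·72+0.049·27.4) = 2.279
  sum: 0.3009 + 2.279 → r_corr = 2.58 μm/a
ISO 9224: D(t) = r_corr · t^b with b = 0.667 (copper, B1)
  D(8) = 2.58 × 8^0.667 = 2.58 × 4.003 = 10.33 μm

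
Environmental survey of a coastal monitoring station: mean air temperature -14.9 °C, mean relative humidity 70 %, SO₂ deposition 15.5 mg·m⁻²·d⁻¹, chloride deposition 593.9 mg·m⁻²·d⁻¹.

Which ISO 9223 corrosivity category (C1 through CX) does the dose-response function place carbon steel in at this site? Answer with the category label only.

C3

carbon steel: temperature factor f = +0.150·(-24.9) = -3.7350
  SO₂ term: 1.77·15.5^0.52·exp(0.02·70-3.7350) = 0.7126
  Sd branch = 0.102·Sd^0.62·e^(0.033·RH+0.04·T) = 29.69 μm/a
  r_corr = 0.7126 + 29.69 = 30.41 μm/a
30.4 μm/a falls in (25, 50] for carbon steel → category C3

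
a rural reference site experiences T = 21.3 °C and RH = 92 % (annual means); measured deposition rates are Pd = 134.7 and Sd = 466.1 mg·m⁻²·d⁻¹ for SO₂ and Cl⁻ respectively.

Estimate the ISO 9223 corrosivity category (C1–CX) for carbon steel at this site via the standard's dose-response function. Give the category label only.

carbon steel: f(T) = -0.054·(T−10) [T>10 °C] = -0.6102
  sulphur-dioxide contribution → 77.51 μm/a
  chloride contribution → 224.7 μm/a
  total first-year rate 302.2 μm/a
Category bounds: 200…700 μm/a bracket r_corr ⇒ CX

CX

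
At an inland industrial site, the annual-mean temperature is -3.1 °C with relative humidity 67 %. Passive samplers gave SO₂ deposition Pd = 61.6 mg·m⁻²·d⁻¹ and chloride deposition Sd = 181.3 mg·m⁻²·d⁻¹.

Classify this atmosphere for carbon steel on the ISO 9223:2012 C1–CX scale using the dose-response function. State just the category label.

carbon steel: T≤10 °C ⇒ hinge +0.150·(-3.1−10) = -1.9650
  Pd branch = 1.77·Pd^0.52·e^(0.02·RH+f) = 8.075 μm/a
  Cl⁻ term: 0.102·181.3^0.62·exp(0.033·67+0.04·-3.1) = 20.66
  r_corr = 8.075 + 20.66 = 28.74 μm/a
28.7 μm/a falls in (25, 50] for carbon steel → category C3

C3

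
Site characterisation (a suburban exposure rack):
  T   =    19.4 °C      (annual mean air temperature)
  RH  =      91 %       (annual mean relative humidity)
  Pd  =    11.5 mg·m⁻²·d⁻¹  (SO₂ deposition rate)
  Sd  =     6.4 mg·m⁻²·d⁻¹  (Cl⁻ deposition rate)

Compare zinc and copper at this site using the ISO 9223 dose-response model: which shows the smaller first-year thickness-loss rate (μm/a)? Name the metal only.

zinc

zinc: T>10 °C ⇒ hinge -0.071·(19.4−10) = -0.6674
  Pd branch = 0.0129·Pd^0.44·e^(0.046·RH+f) = 1.275 μm/a
  Cl⁻ term: 0.0175·6.4^0.57·exp(0.008·91+0.085·19.4) = 0.5431
  sum: 1.275 + 0.5431 → r_corr = 1.818 μm/a
copper: temperature factor f = -0.080·(9.4) = -0.7520
  SO₂ term: 0.0053·11.5^0.26·exp(0.059·91-0.7520) = 1.012
  Cl⁻ term: 0.01025·6.4^0.27·exp(0.036·91+0.049·19.4) = 1.159
  sum: 1.012 + 1.159 → r_corr = 2.171 μm/a
Ordering by μm/a: copper (2.17) > zinc (1.82)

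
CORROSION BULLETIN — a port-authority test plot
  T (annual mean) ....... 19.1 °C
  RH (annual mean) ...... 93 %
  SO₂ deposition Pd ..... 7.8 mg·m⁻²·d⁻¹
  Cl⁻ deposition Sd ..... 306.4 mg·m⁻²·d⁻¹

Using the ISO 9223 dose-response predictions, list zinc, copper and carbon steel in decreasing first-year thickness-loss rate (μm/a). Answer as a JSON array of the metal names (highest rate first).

["carbon steel", "zinc", "copper"]

zinc: T>10 °C ⇒ hinge -0.071·(19.1−10) = -0.6461
  SO₂ term: 0.0129·7.8^0.44·exp(0.046·93-0.6461) = 1.203
  Cl⁻ term: 0.0175·306.4^0.57·exp(0.008·93+0.085·19.1) = 4.88
  sum: 1.203 + 4.88 → r_corr = 6.083 μm/a
copper: T>10 °C ⇒ hinge -0.080·(19.1−10) = -0.7280
  SO₂ term: 0.0053·7.8^0.26·exp(0.059·93-0.7280) = 1.054
  Sd branch = 0.01025·Sd^0.27·e^(0.036·RH+0.049·T) = 3.487 μm/a
  r_corr = 1.054 + 3.487 = 4.542 μm/a
carbon steel: temperature factor f = -0.054·(9.1) = -0.4914
  SO₂ term: 1.77·7.8^0.52·exp(0.02·93-0.4914) = 20.24
  Cl⁻ term: 0.102·306.4^0.62·exp(0.033·93+0.04·19.1) = 164
  r_corr = 20.24 + 164 = 184.2 μm/a
Ordering by μm/a: carbon steel (184) > zinc (6.08) > copper (4.54)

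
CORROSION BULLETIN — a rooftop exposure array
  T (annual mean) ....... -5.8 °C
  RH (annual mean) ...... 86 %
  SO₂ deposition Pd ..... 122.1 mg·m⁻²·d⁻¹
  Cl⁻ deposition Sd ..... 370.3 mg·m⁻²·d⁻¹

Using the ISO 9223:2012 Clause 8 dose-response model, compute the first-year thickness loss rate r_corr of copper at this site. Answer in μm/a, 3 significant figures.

r_corr = 1.25 μm/a

copper: T≤10 °C ⇒ hinge +0.126·(-5.8−10) = -1.9908
  SO₂ term: 0.0053·122.1^0.26·exp(0.059·86-1.9908) = 0.4035
  Cl⁻ term: 0.01025·370.3^0.27·exp(0.036·86+0.049·-5.8) = 0.8421
  sum: 0.4035 + 0.8421 → r_corr = 1.246 μm/a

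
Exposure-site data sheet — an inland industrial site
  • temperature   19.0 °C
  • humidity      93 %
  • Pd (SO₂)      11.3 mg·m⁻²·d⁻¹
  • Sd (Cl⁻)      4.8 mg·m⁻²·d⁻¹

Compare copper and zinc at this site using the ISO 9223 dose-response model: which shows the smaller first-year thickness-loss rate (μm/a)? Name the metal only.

zinc

copper: temperature factor f = -0.080·(9.0) = -0.7200
  Pd branch = 0.0053·Pd^0.26·e^(0.059·RH+f) = 1.17 μm/a
  Sd branch = 0.01025·Sd^0.27·e^(0.036·RH+0.049·T) = 1.13 μm/a
  r_corr = 1.17 + 1.13 = 2.3 μm/a
zinc: T>10 °C ⇒ hinge -0.071·(19.0−10) = -0.6390
  Pd branch = 0.0129·Pd^0.44·e^(0.046·RH+f) = 1.427 μm/a
  Cl⁻ term: 0.0175·4.8^0.57·exp(0.008·93+0.085·19.0) = 0.4527
  sum: 1.427 + 0.4527 → r_corr = 1.879 μm/a
Ordering by μm/a: copper (2.3) > zinc (1.88)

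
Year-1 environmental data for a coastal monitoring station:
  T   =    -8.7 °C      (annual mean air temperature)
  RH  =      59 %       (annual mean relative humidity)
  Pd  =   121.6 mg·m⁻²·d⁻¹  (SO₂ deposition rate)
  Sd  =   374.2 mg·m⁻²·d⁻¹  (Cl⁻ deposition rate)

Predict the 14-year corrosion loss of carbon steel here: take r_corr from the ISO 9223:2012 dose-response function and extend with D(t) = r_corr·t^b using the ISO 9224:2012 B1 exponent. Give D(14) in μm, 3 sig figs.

carbon steel: temperature factor f = +0.150·(-18.7) = -2.8050
  Pd branch = 1.77·Pd^0.52·e^(0.02·RH+f) = 4.231 μm/a
  Cl⁻ term: 0.102·374.2^0.62·exp(0.033·59+0.04·-8.7) = 19.88
  sum: 4.231 + 19.88 → r_corr = 24.11 μm/a
Long-term exponent b (ISO 9224 Table 2, B1) = 0.523
  D(14) = 24.11 × 14^0.523 = 24.11 × 3.976 = 95.85 μm

D(14) = 95.8 μm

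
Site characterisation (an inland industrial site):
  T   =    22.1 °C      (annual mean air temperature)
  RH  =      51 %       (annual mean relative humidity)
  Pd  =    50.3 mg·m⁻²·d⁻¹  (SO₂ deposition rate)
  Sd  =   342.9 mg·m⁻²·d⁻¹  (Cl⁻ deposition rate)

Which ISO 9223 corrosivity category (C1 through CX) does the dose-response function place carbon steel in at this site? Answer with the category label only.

C4

carbon steel: T>10 °C ⇒ hinge -0.054·(22.1−10) = -0.6534
  SO₂ term: 1.77·50.3^0.52·exp(0.02·51-0.6534) = 19.59
  Sd branch = 0.102·Sd^0.62·e^(0.033·RH+0.04·T) = 49.57 μm/a
  r_corr = 19.59 + 49.57 = 69.16 μm/a
Category bounds: 50…80 μm/a bracket r_corr ⇒ C4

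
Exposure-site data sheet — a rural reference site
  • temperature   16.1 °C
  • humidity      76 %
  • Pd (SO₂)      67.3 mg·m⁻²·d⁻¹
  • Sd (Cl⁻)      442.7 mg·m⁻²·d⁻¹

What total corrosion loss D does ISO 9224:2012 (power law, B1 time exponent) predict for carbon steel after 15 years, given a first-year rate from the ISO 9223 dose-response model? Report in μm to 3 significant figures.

carbon steel: T>10 °C ⇒ hinge -0.054·(16.1−10) = -0.3294
  sulphur-dioxide contribution → 51.95 μm/a
  chloride contribution → 104.3 μm/a
  ⇒ r_corr(carbon steel) = 156.2 μm/a
ISO 9224: D(t) = r_corr · t^b with b = 0.523 (carbon steel, B1)
  D(15) = 156.2 × 15^0.523 = 156.2 × 4.122 = 643.9 μm

D(15) = 644 μm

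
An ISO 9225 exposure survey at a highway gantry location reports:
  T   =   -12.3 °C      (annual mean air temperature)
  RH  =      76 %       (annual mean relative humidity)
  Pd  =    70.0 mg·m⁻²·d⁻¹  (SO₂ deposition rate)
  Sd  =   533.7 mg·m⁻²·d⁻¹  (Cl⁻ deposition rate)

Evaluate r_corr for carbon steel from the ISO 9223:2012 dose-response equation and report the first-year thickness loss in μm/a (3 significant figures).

carbon steel: f(T) = +0.150·(T−10) [T≤10 °C] = -3.3450
  Pd branch = 1.77·Pd^0.52·e^(0.02·RH+f) = 2.599 μm/a
  Cl⁻ term: 0.102·533.7^0.62·exp(0.033·76+0.04·-12.3) = 37.59
  sum: 2.599 + 37.59 → r_corr = 40.19 μm/a

r_corr = 40.2 μm/a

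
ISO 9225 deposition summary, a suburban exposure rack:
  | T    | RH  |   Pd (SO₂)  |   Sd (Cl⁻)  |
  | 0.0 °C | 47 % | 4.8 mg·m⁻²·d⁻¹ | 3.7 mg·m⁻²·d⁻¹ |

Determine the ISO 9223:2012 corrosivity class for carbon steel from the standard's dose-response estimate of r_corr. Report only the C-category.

carbon steel: T≤10 °C ⇒ hinge +0.150·(0.0−10) = -1.5000
  sulphur-dioxide contribution → 2.286 μm/a
  chloride contribution → 1.083 μm/a
  total first-year rate 3.368 μm/a
Category bounds: 1.3…25 μm/a bracket r_corr ⇒ C2

C2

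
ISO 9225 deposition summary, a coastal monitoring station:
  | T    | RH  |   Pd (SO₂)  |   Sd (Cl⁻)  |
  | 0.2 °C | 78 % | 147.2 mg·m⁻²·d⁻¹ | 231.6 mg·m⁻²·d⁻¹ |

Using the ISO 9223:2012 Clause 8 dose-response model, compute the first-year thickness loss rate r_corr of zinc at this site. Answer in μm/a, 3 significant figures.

r_corr = 3.63 μm/a

zinc: f(T) = +0.038·(T−10) [T≤10 °C] = -0.3724
  SO₂ term: 0.0129·147.2^0.44·exp(0.046·78-0.3724) = 2.891
  Cl⁻ term: 0.0175·231.6^0.57·exp(0.008·78+0.085·0.2) = 0.7402
  r_corr = 2.891 + 0.7402 = 3.631 μm/a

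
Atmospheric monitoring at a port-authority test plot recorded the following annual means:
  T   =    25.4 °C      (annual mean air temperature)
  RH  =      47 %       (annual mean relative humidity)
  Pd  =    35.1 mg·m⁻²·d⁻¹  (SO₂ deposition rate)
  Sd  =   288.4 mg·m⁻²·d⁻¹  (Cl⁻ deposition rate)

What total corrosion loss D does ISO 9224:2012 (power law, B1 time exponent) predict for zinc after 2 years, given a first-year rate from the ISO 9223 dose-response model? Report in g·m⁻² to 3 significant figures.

D(2) = 72.2 g·m⁻²

zinc: T>10 °C ⇒ hinge -0.071·(25.4−10) = -1.0934
  SO₂ term: 0.0129·35.1^0.44·exp(0.046·47-1.0934) = 0.1797
  Cl⁻ term: 0.0175·288.4^0.57·exp(0.008·47+0.085·25.4) = 5.574
  r_corr = 0.1797 + 5.574 = 5.754 μm/a
ISO 9224: D(t) = r_corr · t^b with b = 0.813 (zinc, B1)
  D(2) = 5.754 × 2^0.813 = 5.754 × 1.757 = 10.11 μm
  Mass loss = 10.11 μm × 7.14 g/cm³ = 72.18 g·m⁻²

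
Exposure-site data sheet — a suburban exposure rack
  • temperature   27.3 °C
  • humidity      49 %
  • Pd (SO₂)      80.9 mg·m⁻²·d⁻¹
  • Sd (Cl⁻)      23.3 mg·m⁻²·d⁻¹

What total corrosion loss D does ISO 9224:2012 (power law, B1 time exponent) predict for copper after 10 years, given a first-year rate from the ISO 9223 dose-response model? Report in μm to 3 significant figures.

D(10) = 2.83 μm

copper: T>10 °C ⇒ hinge -0.080·(27.3−10) = -1.3840
  SO₂ term: 0.0053·80.9^0.26·exp(0.059·49-1.3840) = 0.07496
  Cl⁻ term: 0.01025·23.3^0.27·exp(0.036·49+0.049·27.3) = 0.5333
  r_corr = 0.07496 + 0.5333 = 0.6082 μm/a
Long-term exponent b (ISO 9224 Table 2, B1) = 0.667
  D(10) = 0.6082 × 10^0.667 = 0.6082 × 4.645 = 2.825 μm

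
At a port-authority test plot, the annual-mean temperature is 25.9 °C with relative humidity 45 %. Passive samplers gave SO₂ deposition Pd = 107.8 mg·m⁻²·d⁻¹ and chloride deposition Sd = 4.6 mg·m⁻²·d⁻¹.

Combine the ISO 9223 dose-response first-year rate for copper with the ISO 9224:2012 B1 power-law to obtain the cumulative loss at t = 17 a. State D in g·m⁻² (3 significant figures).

copper: f(T) = -0.080·(T−10) [T>10 °C] = -1.2720
  sulphur-dioxide contribution → 0.07135 μm/a
  chloride contribution → 0.2782 μm/a
  ⇒ r_corr(copper) = 0.3496 μm/a
Long-term exponent b (ISO 9224 Table 2, B1) = 0.667
  D(17) = 0.3496 × 17^0.667 = 0.3496 × 6.618 = 2.313 μm
  Mass loss = 2.313 μm × 8.96 g/cm³ = 20.73 g·m⁻²

D(17) = 20.7 g·m⁻²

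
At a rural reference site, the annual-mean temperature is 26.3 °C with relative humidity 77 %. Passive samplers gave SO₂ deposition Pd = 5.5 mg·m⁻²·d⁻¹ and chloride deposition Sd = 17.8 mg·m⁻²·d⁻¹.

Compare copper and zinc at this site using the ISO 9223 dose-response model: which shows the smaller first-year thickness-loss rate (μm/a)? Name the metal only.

copper: temperature factor f = -0.080·(16.3) = -1.3040
  sulphur-dioxide contribution → 0.2106 μm/a
  chloride contribution → 1.294 μm/a
  ⇒ r_corr(copper) = 1.504 μm/a
zinc: T>10 °C ⇒ hinge -0.071·(26.3−10) = -1.1573
  sulphur-dioxide contribution → 0.2965 μm/a
  chloride contribution → 1.564 μm/a
  ⇒ r_corr(zinc) = 1.86 μm/a
Ordering by μm/a: zinc (1.86) > copper (1.5)

copper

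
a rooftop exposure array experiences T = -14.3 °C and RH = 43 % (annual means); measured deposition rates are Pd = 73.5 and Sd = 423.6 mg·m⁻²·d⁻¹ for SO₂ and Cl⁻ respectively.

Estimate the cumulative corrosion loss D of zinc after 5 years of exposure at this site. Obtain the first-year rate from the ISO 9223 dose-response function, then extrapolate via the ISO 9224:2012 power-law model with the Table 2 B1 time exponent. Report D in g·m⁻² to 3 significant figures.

D(5) = 12.6 g·m⁻²

zinc: T≤10 °C ⇒ hinge +0.038·(-14.3−10) = -0.9234
  SO₂ term: 0.0129·73.5^0.44·exp(0.046·43-0.9234) = 0.2453
  Sd branch = 0.0175·Sd^0.57·e^(0.008·RH+0.085·T) = 0.2301 μm/a
  sum: 0.2453 + 0.2301 → r_corr = 0.4754 μm/a
ISO 9224: D(t) = r_corr · t^b with b = 0.813 (zinc, B1)
  D(5) = 0.4754 × 5^0.813 = 0.4754 × 3.701 = 1.759 μm
  Mass loss = 1.759 μm × 7.14 g/cm³ = 12.56 g·m⁻²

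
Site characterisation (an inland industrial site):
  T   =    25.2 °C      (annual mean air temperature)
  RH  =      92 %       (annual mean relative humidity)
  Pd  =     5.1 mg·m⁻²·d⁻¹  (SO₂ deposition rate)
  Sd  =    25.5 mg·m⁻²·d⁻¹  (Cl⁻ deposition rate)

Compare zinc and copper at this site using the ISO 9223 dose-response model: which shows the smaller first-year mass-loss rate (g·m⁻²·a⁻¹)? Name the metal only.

zinc

zinc: T>10 °C ⇒ hinge -0.071·(25.2−10) = -1.0792
  SO₂ term: 0.0129·5.1^0.44·exp(0.046·92-1.0792) = 0.6183
  Sd branch = 0.0175·Sd^0.57·e^(0.008·RH+0.085·T) = 1.971 μm/a
  r_corr = 0.6183 + 1.971 = 2.589 μm/a
  mass loss = 2.589 μm/a × 7.14 g/cm³ = 18.49 g·m⁻²·a⁻¹
copper: f(T) = -0.080·(T−10) [T>10 °C] = -1.2160
  Pd branch = 0.0053·Pd^0.26·e^(0.059·RH+f) = 0.5464 μm/a
  Cl⁻ term: 0.01025·25.5^0.27·exp(0.036·92+0.049·25.2) = 2.318
  sum: 0.5464 + 2.318 → r_corr = 2.865 μm/a
  mass loss = 2.865 μm/a × 8.96 g/cm³ = 25.67 g·m⁻²·a⁻¹
Ordering by g·m⁻²·a⁻¹: copper (25.7) > zinc (18.5)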